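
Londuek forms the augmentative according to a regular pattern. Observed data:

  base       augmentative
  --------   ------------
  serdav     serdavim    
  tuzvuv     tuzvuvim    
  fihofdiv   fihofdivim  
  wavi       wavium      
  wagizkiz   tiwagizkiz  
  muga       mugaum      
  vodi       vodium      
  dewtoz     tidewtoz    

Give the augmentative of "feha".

fehaum

wagizkiz and fihofdiv both have last vowel 'i' yet inflect differently (tiwagizkiz, fihofdivim), so the last vowel is not what conditions the rule; the final letter is.
"feha" ends in -a. The one such stem in the data (muga → mugaum) adds -um, so the same rule applies.
So feha → fehaum.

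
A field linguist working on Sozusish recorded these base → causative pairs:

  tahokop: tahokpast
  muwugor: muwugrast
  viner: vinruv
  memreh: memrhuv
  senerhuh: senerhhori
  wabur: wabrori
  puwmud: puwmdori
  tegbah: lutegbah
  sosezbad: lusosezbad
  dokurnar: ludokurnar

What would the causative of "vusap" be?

muwugor and viner both end in -r yet inflect differently (muwugrast, vinruv), so the final letter is not what conditions the rule; the last vowel is.
"vusap" has last vowel 'a'. The stems whose last vowel is 'a' (tegbah → lutegbah, sosezbad → lusosezbad, dokurnar → ludokurnar) add the prefix lu-.
The other patterns: stems whose last vowel is 'o' delete the last vowel and add -ast; stems whose last vowel is 'e' delete the last vowel and add -uv; stems whose last vowel is 'u' delete the last vowel and add -ori.
So vusap → luvusap.

luvusap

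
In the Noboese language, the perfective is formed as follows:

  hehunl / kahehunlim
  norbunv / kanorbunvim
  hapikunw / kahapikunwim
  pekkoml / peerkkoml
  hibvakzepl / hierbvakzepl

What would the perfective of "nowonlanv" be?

kanowonlanvim

hehunl and pekkoml both end in -l yet inflect differently (kahehunlim, peerkkoml), so the final letter is not what conditions the rule; the second-to-last letter is.
"nowonlanv" has second-to-last letter 'n'. The stems whose second-to-last letter is 'n' (hehunl → kahehunlim, norbunv → kanorbunvim, hapikunw → kahapikunwim) add ka- … -im around the stem.
The other pattern: stems whose second-to-last letter is 'm' or 'p' insert -er- after the first vowel.
So nowonlanv → kanowonlanvim.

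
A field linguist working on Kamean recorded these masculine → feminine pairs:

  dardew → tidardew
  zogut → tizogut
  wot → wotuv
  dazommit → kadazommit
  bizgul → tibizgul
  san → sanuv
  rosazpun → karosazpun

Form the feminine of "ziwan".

wot and zogut both end in -t yet inflect differently (wotuv, tizogut), so the final letter is not what conditions the rule; the number of vowels is.
"ziwan" has 2 vowels. The stems with 2 vowels (bizgul → tibizgul, dardew → tidardew, zogut → tizogut) add the prefix ti-.
The other patterns: stems with 1 vowel add -uv; stems with 3 vowels add the prefix ka-.
So ziwan → tiziwan.

tiziwan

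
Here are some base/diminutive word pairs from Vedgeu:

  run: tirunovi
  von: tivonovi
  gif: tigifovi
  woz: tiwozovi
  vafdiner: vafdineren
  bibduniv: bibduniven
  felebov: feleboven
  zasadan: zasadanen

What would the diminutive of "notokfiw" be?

notokfiwen

run and zasadan both end in -n yet inflect differently (tirunovi, zasadanen), so the final letter is not what conditions the rule; the number of vowels is.
"notokfiw" has 3 vowels. The stems with 3 vowels (vafdiner → vafdineren, bibduniv → bibduniven, felebov → feleboven) add -en.
The other pattern: stems with 1 vowel add ti- … -ovi around the stem.
So notokfiw → notokfiwen.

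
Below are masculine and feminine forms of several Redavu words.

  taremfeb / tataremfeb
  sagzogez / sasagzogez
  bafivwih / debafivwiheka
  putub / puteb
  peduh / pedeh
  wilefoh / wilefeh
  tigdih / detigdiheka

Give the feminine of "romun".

romen

tigdih and wilefoh both end in -h yet inflect differently (detigdiheka, wilefeh), so the final letter is not what conditions the rule; the last vowel is.
"romun" has last vowel 'u'. The stems whose last vowel is 'u' (putub → puteb, peduh → pedeh) change the last vowel to 'e'.
The other patterns: stems whose last vowel is 'e' repeat the first consonant+vowel as a prefix; stems whose last vowel is 'i' add de- … -eka around the stem.
So romun → romen.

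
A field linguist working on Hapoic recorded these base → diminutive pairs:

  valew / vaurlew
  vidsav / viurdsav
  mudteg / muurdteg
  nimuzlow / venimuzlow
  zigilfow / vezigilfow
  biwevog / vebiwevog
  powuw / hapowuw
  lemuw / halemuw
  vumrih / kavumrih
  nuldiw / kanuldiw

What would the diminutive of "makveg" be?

valew and nimuzlow both end in -w yet inflect differently (vaurlew, venimuzlow), so the final letter is not what conditions the rule; the last vowel is.
"makveg" has last vowel 'e'. The stems whose last vowel is 'e' (valew → vaurlew, mudteg → muurdteg) insert -ur- after the first vowel.
So makveg → maurkveg.

maurkveg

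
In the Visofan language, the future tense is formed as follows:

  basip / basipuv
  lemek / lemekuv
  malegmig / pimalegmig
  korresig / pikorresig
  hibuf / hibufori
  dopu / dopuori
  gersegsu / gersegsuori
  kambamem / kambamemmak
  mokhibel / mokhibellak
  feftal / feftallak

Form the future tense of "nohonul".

nohonullak

"nohonul" ends in -l. The stems ending in -l (mokhibel → mokhibellak, feftal → feftallak) double the final consonant and add -ak.
The other patterns: stems ending in -k or -p add -uv; stems ending in -g add the prefix pi-; stems ending in -f or -u add -ori.
So nohonul → nohonullak.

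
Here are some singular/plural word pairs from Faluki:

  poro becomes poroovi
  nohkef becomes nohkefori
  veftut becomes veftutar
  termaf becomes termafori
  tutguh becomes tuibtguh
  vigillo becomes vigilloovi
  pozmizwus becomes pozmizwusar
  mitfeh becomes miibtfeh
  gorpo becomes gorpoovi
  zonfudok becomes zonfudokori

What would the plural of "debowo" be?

debowoovi

"debowo" ends in -o. The stems ending in -o (poro → poroovi, gorpo → gorpoovi, vigillo → vigilloovi) add -ovi.
So debowo → debowoovi.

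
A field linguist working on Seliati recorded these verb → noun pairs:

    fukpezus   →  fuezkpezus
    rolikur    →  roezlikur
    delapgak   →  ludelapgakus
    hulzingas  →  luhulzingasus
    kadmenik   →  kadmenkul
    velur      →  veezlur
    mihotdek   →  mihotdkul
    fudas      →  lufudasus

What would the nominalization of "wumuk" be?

wuezmuk

"wumuk" has last vowel 'u'. The stems whose last vowel is 'u' (velur → veezlur, fukpezus → fuezkpezus, rolikur → roezlikur) insert -ez- after the first vowel.
So wumuk → wuezmuk.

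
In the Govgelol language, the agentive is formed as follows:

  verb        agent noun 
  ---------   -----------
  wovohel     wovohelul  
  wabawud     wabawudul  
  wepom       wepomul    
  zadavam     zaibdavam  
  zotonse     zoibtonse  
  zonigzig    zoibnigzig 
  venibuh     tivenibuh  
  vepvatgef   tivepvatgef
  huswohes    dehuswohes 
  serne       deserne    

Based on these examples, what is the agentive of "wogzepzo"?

wepom and zadavam both end in -m yet inflect differently (wepomul, zaibdavam), so the final letter is not what conditions the rule; the first letter is.
"wogzepzo" begins with w-. The stems beginning with w- (wovohel → wovohelul, wabawud → wabawudul, wepom → wepomul) add -ul.
The other patterns: stems beginning with z- insert -ib- after the first vowel; stems beginning with v- add the prefix ti-; stems beginning with h- or s- add the prefix de-.
So wogzepzo → wogzepzoul.

wogzepzoul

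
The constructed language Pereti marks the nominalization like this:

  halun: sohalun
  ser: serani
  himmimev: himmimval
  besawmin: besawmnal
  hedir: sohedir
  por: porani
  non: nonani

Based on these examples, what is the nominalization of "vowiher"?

vowihral

por and hedir both end in -r yet inflect differently (porani, sohedir), so the final letter is not what conditions the rule; the number of vowels is.
"vowiher" has 3 vowels. The stems with 3 vowels (besawmin → besawmnal, himmimev → himmimval) delete the last vowel and add -al.
The other patterns: stems with 1 vowel add -ani; stems with 2 vowels add the prefix so-.
So vowiher → vowihral.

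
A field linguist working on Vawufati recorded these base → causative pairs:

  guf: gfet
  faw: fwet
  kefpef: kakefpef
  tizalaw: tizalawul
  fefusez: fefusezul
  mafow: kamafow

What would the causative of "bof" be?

bfet

faw and mafow both end in -w yet inflect differently (fwet, kamafow), so the final letter is not what conditions the rule; the number of vowels is.
"bof" has 1 vowel. The stems with 1 vowel (guf → gfet, faw → fwet) delete the last vowel and add -et.
The other patterns: stems with 2 vowels add the prefix ka-; stems with 3 vowels add -ul.
So bof → bfet.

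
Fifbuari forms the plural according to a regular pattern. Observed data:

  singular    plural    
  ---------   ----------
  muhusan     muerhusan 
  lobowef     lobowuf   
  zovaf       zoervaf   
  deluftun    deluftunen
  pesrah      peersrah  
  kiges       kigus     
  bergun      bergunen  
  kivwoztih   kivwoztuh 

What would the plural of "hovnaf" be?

hoervnaf

deluftun and muhusan both end in -n yet inflect differently (deluftunen, muerhusan), so the final letter is not what conditions the rule; the last vowel is.
"hovnaf" has last vowel 'a'. The stems whose last vowel is 'a' (muhusan → muerhusan, zovaf → zoervaf, pesrah → peersrah) insert -er- after the first vowel.
So hovnaf → hoervnaf.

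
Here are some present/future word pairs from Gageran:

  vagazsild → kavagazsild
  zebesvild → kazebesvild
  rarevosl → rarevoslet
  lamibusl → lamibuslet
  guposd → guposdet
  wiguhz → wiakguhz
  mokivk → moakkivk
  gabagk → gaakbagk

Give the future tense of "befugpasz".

vagazsild and guposd both end in -d yet inflect differently (kavagazsild, guposdet), so the final letter is not what conditions the rule; the second-to-last letter is.
"befugpasz" has second-to-last letter 's'. The stems whose second-to-last letter is 's' (rarevosl → rarevoslet, lamibusl → lamibuslet, guposd → guposdet) add -et.
The other patterns: stems whose second-to-last letter is 'l' add the prefix ka-; stems whose second-to-last letter is 'g', 'h' or 'v' insert -ak- after the first vowel.
So befugpasz → befugpaszet.

befugpaszet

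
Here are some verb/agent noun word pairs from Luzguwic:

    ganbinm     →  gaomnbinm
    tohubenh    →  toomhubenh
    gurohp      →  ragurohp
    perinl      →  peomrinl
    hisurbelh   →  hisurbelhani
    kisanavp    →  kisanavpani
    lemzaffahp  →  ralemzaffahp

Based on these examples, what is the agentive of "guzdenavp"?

guzdenavpani

"guzdenavp" has second-to-last letter 'v'. The one such stem in the data (kisanavp → kisanavpani) adds -ani, so the same rule applies.
The other patterns: stems whose second-to-last letter is 'h' add the prefix ra-; stems whose second-to-last letter is 'n' insert -om- after the first vowel.
So guzdenavp → guzdenavpani.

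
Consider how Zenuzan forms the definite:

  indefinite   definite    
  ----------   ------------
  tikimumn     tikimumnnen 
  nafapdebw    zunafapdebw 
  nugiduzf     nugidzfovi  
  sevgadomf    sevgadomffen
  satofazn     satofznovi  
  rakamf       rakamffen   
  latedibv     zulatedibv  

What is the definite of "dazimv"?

tikimumn and satofazn both end in -n yet inflect differently (tikimumnnen, satofznovi), so the final letter is not what conditions the rule; the second-to-last letter is.
"dazimv" has second-to-last letter 'm'. The stems whose second-to-last letter is 'm' (tikimumn → tikimumnnen, rakamf → rakamffen, sevgadomf → sevgadomffen) double the final consonant and add -en.
The other patterns: stems whose second-to-last letter is 'b' add the prefix zu-; stems whose second-to-last letter is 'z' delete the last vowel and add -ovi.
So dazimv → dazimvven.

dazimvven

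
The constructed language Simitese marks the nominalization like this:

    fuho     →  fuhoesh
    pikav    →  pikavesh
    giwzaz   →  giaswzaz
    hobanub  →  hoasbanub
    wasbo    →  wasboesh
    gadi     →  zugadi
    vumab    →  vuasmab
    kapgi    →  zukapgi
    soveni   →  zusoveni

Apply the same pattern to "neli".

zuneli

giwzaz and pikav both have last vowel 'a' yet inflect differently (giaswzaz, pikavesh), so the last vowel is not what conditions the rule; the final letter is.
"neli" ends in -i. The stems ending in -i (gadi → zugadi, kapgi → zukapgi, soveni → zusoveni) add the prefix zu-.
The other patterns: stems ending in -b or -z insert -as- after the first vowel; stems ending in -o or -v add -esh.
So neli → zuneli.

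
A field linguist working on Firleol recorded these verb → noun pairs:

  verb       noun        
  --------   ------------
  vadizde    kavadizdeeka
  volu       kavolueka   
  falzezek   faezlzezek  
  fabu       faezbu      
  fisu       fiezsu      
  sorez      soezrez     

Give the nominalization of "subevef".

suezbevef

volu and fabu both end in -u yet inflect differently (kavolueka, faezbu), so the final letter is not what conditions the rule; the first letter is.
"subevef" begins with s-. The one such stem in the data (sorez → soezrez) inserts -ez- after the first vowel (as do falzezek, fabu), so the same rule applies.
So subevef → suezbevef.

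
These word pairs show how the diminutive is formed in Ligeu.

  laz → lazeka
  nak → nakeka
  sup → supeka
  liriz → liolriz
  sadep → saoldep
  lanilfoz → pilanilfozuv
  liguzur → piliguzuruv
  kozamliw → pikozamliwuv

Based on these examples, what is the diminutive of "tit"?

titeka

laz and liriz both end in -z yet inflect differently (lazeka, liolriz), so the final letter is not what conditions the rule; the number of vowels is.
"tit" has 1 vowel. The stems with 1 vowel (laz → lazeka, nak → nakeka, sup → supeka) add -eka.
The other patterns: stems with 2 vowels insert -ol- after the first vowel; stems with 3 vowels add pi- … -uv around the stem.
So tit → titeka.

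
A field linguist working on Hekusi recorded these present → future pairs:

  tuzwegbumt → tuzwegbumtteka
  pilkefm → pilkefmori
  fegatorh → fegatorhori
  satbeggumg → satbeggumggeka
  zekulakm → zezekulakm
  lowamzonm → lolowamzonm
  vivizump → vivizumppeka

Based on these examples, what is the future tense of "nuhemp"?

lowamzonm and pilkefm both end in -m yet inflect differently (lolowamzonm, pilkefmori), so the final letter is not what conditions the rule; the second-to-last letter is.
"nuhemp" has second-to-last letter 'm'. The stems whose second-to-last letter is 'm' (tuzwegbumt → tuzwegbumtteka, vivizump → vivizumppeka, satbeggumg → satbeggumggeka) double the final consonant and add -eka.
So nuhemp → nuhemppeka.

nuhemppeka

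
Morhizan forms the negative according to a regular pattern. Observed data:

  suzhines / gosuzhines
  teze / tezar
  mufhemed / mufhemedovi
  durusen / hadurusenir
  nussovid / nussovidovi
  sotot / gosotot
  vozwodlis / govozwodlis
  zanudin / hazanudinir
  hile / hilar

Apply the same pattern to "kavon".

hakavonir

hile and durusen both have last vowel 'e' yet inflect differently (hilar, hadurusenir), so the last vowel is not what conditions the rule; the final letter is.
"kavon" ends in -n. The stems ending in -n (zanudin → hazanudinir, durusen → hadurusenir) add ha- … -ir around the stem.
The other patterns: stems ending in -e drop the final letter and add -ar; stems ending in -d add -ovi; stems ending in -s or -t add the prefix go-.
So kavon → hakavonir.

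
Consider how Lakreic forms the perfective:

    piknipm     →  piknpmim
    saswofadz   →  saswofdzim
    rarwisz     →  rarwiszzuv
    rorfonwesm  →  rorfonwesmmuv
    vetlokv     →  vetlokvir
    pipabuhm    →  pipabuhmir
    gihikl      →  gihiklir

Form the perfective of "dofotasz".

dofotaszzuv

saswofadz and rarwisz both end in -z yet inflect differently (saswofdzim, rarwiszzuv), so the final letter is not what conditions the rule; the second-to-last letter is.
"dofotasz" has second-to-last letter 's'. The stems whose second-to-last letter is 's' (rarwisz → rarwiszzuv, rorfonwesm → rorfonwesmmuv) double the final consonant and add -uv.
The other patterns: stems whose second-to-last letter is 'd' or 'p' delete the last vowel and add -im; stems whose second-to-last letter is 'h' or 'k' add -ir.
So dofotasz → dofotaszzuv.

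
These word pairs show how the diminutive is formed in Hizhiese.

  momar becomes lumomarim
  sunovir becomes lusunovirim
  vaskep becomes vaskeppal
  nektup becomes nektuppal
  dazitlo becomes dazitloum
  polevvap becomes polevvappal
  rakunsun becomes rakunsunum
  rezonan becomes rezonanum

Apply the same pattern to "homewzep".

"homewzep" ends in -p. The stems ending in -p (polevvap → polevvappal, nektup → nektuppal, vaskep → vaskeppal) double the final consonant and add -al.
The other patterns: stems ending in -r add lu- … -im around the stem; stems ending in -n or -o add -um.
So homewzep → homewzeppal.

homewzeppal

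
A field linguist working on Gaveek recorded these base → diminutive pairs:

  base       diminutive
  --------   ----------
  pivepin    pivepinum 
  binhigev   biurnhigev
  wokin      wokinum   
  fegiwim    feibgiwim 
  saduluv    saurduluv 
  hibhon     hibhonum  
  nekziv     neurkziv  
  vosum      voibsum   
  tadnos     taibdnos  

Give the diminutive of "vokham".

voibkham

wokin and nekziv both have last vowel 'i' yet inflect differently (wokinum, neurkziv), so the last vowel is not what conditions the rule; the final letter is.
"vokham" ends in -m. The stems ending in -m (vosum → voibsum, fegiwim → feibgiwim) insert -ib- after the first vowel.
The other patterns: stems ending in -n add -um; stems ending in -v insert -ur- after the first vowel.
So vokham → voibkham.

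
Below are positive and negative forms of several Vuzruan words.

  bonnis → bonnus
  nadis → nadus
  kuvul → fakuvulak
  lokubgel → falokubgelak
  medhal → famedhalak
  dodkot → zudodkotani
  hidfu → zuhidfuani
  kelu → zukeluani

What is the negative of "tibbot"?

kuvul and hidfu both have last vowel 'u' yet inflect differently (fakuvulak, zuhidfuani), so the last vowel is not what conditions the rule; the final letter is.
"tibbot" ends in -t. The one such stem in the data (dodkot → zudodkotani) adds zu- … -ani around the stem, so the same rule applies.
The other patterns: stems ending in -s change the last vowel to 'u'; stems ending in -l add fa- … -ak around the stem.
So tibbot → zutibbotani.

zutibbotani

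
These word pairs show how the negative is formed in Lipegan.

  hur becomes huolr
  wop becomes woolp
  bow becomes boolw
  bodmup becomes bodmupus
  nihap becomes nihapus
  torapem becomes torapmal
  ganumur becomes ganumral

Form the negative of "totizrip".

wop and bodmup both end in -p yet inflect differently (woolp, bodmupus), so the final letter is not what conditions the rule; the number of vowels is.
"totizrip" has 3 vowels. The stems with 3 vowels (torapem → torapmal, ganumur → ganumral) delete the last vowel and add -al.
The other patterns: stems with 1 vowel insert -ol- after the first vowel; stems with 2 vowels add -us.
So totizrip → totizrpal.

totizrpal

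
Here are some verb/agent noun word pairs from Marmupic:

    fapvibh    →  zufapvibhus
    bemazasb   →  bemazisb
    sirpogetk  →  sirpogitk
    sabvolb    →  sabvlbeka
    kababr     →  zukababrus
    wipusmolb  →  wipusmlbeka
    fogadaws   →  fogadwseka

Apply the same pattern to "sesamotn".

bemazasb and wipusmolb both end in -b yet inflect differently (bemazisb, wipusmlbeka), so the final letter is not what conditions the rule; the second-to-last letter is.
"sesamotn" has second-to-last letter 't'. The one such stem in the data (sirpogetk → sirpogitk) changes the last vowel to 'i' (as does bemazasb), so the same rule applies.
The other patterns: stems whose second-to-last letter is 'b' add zu- … -us around the stem; stems whose second-to-last letter is 'l' or 'w' delete the last vowel and add -eka.
So sesamotn → sesamitn.

sesamitn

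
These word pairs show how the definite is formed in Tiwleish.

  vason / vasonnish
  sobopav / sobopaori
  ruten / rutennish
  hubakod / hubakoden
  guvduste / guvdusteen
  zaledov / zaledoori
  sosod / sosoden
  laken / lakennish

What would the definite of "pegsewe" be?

vason and zaledov both have last vowel 'o' yet inflect differently (vasonnish, zaledoori), so the last vowel is not what conditions the rule; the final letter is.
"pegsewe" ends in -e. The one such stem in the data (guvduste → guvdusteen) adds -en, so the same rule applies.
The other patterns: stems ending in -n double the final consonant and add -ish; stems ending in -v drop the final letter and add -ori.
So pegsewe → pegseween.

pegseween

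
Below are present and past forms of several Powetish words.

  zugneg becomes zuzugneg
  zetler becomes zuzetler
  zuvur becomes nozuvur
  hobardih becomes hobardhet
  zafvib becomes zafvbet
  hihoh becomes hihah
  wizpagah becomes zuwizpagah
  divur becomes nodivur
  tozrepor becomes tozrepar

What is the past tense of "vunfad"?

zuvur and tozrepor both end in -r yet inflect differently (nozuvur, tozrepar), so the final letter is not what conditions the rule; the last vowel is.
"vunfad" has last vowel 'a'. The one such stem in the data (wizpagah → zuwizpagah) adds the prefix zu-, so the same rule applies.
So vunfad → zuvunfad.

zuvunfad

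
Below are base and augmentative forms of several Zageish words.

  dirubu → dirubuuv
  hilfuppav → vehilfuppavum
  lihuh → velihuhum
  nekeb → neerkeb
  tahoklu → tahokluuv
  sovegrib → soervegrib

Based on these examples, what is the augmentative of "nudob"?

nuerdob

"nudob" ends in -b. The stems ending in -b (sovegrib → soervegrib, nekeb → neerkeb) insert -er- after the first vowel.
The other patterns: stems ending in -u add -uv; stems ending in -h or -v add ve- … -um around the stem.
So nudob → nuerdob.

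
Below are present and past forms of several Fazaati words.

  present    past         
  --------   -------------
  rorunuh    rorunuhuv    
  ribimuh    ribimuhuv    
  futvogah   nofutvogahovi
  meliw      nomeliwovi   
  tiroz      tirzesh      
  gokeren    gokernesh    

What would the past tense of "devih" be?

nodevihovi

rorunuh and futvogah both end in -h yet inflect differently (rorunuhuv, nofutvogahovi), so the final letter is not what conditions the rule; the last vowel is.
"devih" has last vowel 'i'. The one such stem in the data (meliw → nomeliwovi) adds no- … -ovi around the stem, so the same rule applies.
The other patterns: stems whose last vowel is 'u' add -uv; stems whose last vowel is 'e' or 'o' delete the last vowel and add -esh.
So devih → nodevihovi.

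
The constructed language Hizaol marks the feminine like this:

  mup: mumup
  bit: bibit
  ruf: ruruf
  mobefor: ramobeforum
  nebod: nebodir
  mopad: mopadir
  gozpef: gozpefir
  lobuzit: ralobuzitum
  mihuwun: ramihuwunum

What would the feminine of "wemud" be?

wemudir

"wemud" has 2 vowels. The stems with 2 vowels (gozpef → gozpefir, mopad → mopadir, nebod → nebodir) add -ir.
So wemud → wemudir.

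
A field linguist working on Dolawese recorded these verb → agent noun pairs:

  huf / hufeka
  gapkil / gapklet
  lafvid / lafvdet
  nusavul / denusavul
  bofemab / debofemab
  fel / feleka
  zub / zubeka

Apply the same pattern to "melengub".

demelengub

fel and gapkil both end in -l yet inflect differently (feleka, gapklet), so the final letter is not what conditions the rule; the number of vowels is.
"melengub" has 3 vowels. The stems with 3 vowels (bofemab → debofemab, nusavul → denusavul) add the prefix de-.
So melengub → demelengub.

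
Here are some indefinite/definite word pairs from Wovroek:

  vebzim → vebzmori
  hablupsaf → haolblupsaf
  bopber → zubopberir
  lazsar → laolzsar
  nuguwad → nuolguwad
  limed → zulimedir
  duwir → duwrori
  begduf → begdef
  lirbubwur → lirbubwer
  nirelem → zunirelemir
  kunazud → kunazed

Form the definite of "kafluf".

duwir and lirbubwur both end in -r yet inflect differently (duwrori, lirbubwer), so the final letter is not what conditions the rule; the last vowel is.
"kafluf" has last vowel 'u'. The stems whose last vowel is 'u' (begduf → begdef, kunazud → kunazed, lirbubwur → lirbubwer) change the last vowel to 'e'.
So kafluf → kaflef.

kaflef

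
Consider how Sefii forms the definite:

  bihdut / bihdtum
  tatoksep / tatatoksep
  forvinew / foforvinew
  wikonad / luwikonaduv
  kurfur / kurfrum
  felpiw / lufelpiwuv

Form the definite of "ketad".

luketaduv

forvinew and felpiw both end in -w yet inflect differently (foforvinew, lufelpiwuv), so the final letter is not what conditions the rule; the last vowel is.
"ketad" has last vowel 'a'. The one such stem in the data (wikonad → luwikonaduv) adds lu- … -uv around the stem, so the same rule applies.
So ketad → luketaduv.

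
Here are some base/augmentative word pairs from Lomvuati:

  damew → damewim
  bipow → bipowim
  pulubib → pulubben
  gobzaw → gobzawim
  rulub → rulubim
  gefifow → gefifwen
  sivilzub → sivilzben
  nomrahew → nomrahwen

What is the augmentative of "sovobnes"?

pulubib and rulub both end in -b yet inflect differently (pulubben, rulubim), so the final letter is not what conditions the rule; the number of vowels is.
"sovobnes" has 3 vowels. The stems with 3 vowels (nomrahew → nomrahwen, pulubib → pulubben, sivilzub → sivilzben) delete the last vowel and add -en.
The other pattern: stems with 2 vowels add -im.
So sovobnes → sovobnsen.

sovobnsen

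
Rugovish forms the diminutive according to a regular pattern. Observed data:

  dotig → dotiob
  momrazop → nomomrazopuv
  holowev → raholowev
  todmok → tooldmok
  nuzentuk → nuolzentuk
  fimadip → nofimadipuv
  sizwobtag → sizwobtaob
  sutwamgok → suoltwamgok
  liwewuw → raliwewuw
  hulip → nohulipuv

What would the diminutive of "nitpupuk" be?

nioltpupuk

"nitpupuk" ends in -k. The stems ending in -k (nuzentuk → nuolzentuk, sutwamgok → suoltwamgok, todmok → tooldmok) insert -ol- after the first vowel.
The other patterns: stems ending in -p add no- … -uv around the stem; stems ending in -g drop the final letter and add -ob; stems ending in -v or -w add the prefix ra-.
So nitpupuk → nioltpupuk.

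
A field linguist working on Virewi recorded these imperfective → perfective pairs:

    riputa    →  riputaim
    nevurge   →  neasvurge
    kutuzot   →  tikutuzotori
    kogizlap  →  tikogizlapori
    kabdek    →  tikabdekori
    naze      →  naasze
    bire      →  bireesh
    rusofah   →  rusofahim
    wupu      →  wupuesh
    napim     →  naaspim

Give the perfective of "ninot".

"ninot" begins with n-. The stems beginning with n- (napim → naaspim, naze → naasze, nevurge → neasvurge) insert -as- after the first vowel.
The other patterns: stems beginning with k- add ti- … -ori around the stem; stems beginning with r- add -im; stems beginning with b- or w- add -esh.
So ninot → niasnot.

niasnot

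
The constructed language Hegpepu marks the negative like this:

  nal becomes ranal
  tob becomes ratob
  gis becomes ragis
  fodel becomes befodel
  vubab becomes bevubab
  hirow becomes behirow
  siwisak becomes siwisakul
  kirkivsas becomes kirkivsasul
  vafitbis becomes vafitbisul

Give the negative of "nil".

ranil

"nil" has 1 vowel. The stems with 1 vowel (nal → ranal, tob → ratob, gis → ragis) add the prefix ra-.
So nil → ranil.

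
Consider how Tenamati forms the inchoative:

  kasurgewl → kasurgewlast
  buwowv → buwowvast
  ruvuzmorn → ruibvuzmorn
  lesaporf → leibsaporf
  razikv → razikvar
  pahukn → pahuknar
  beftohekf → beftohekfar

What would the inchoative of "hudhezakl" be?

hudhezaklar

"hudhezakl" has second-to-last letter 'k'. The stems whose second-to-last letter is 'k' (razikv → razikvar, pahukn → pahuknar, beftohekf → beftohekfar) add -ar.
The other patterns: stems whose second-to-last letter is 'w' add -ast; stems whose second-to-last letter is 'r' insert -ib- after the first vowel.
So hudhezakl → hudhezaklar.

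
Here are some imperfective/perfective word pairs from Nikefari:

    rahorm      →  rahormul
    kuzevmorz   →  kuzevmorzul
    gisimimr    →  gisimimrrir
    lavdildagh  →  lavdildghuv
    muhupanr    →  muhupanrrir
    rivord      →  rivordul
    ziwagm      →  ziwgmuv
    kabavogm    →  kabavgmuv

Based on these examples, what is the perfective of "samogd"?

kabavogm and rahorm both end in -m yet inflect differently (kabavgmuv, rahormul), so the final letter is not what conditions the rule; the second-to-last letter is.
"samogd" has second-to-last letter 'g'. The stems whose second-to-last letter is 'g' (kabavogm → kabavgmuv, ziwagm → ziwgmuv, lavdildagh → lavdildghuv) delete the last vowel and add -uv.
The other patterns: stems whose second-to-last letter is 'r' add -ul; stems whose second-to-last letter is 'm' or 'n' double the final consonant and add -ir.
So samogd → samgduv.

samgduv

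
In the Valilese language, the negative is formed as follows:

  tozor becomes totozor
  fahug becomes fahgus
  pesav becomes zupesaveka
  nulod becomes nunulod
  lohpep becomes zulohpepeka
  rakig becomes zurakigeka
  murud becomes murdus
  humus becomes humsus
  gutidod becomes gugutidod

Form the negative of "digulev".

zudiguleveka

murud and gutidod both end in -d yet inflect differently (murdus, gugutidod), so the final letter is not what conditions the rule; the last vowel is.
"digulev" has last vowel 'e'. The one such stem in the data (lohpep → zulohpepeka) adds zu- … -eka around the stem, so the same rule applies.
So digulev → zudiguleveka.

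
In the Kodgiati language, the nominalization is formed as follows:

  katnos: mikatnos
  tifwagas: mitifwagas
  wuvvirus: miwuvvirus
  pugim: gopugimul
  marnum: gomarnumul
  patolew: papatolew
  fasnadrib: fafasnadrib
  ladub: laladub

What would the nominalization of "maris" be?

wuvvirus and marnum both have last vowel 'u' yet inflect differently (miwuvvirus, gomarnumul), so the last vowel is not what conditions the rule; the final letter is.
"maris" ends in -s. The stems ending in -s (katnos → mikatnos, tifwagas → mitifwagas, wuvvirus → miwuvvirus) add the prefix mi-.
The other patterns: stems ending in -m add go- … -ul around the stem; stems ending in -b or -w repeat the first consonant+vowel as a prefix.
So maris → mimaris.

mimaris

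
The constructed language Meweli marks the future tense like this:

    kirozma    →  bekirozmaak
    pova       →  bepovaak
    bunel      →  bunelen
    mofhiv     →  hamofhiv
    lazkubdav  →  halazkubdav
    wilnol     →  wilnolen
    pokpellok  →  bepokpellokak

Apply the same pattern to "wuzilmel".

"wuzilmel" ends in -l. The stems ending in -l (bunel → bunelen, wilnol → wilnolen) add -en.
The other patterns: stems ending in -v add the prefix ha-; stems ending in -a or -k add be- … -ak around the stem.
So wuzilmel → wuzilmelen.

wuzilmelen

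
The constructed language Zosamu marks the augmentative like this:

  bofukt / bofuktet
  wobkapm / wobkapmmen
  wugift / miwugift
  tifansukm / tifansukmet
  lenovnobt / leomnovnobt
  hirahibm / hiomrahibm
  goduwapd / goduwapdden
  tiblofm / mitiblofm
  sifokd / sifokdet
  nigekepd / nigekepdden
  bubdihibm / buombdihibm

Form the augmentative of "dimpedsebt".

tifansukm and bubdihibm both end in -m yet inflect differently (tifansukmet, buombdihibm), so the final letter is not what conditions the rule; the second-to-last letter is.
"dimpedsebt" has second-to-last letter 'b'. The stems whose second-to-last letter is 'b' (bubdihibm → buombdihibm, lenovnobt → leomnovnobt, hirahibm → hiomrahibm) insert -om- after the first vowel.
The other patterns: stems whose second-to-last letter is 'k' add -et; stems whose second-to-last letter is 'p' double the final consonant and add -en; stems whose second-to-last letter is 'f' add the prefix mi-.
So dimpedsebt → diommpedsebt.

diommpedsebt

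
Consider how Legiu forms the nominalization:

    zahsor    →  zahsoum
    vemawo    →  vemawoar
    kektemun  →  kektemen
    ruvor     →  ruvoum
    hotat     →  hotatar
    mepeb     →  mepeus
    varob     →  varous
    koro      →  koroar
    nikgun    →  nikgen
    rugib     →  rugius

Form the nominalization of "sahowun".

varob and ruvor both have last vowel 'o' yet inflect differently (varous, ruvoum), so the last vowel is not what conditions the rule; the final letter is.
"sahowun" ends in -n. The stems ending in -n (nikgun → nikgen, kektemun → kektemen) change the last vowel to 'e'.
So sahowun → sahowen.

sahowen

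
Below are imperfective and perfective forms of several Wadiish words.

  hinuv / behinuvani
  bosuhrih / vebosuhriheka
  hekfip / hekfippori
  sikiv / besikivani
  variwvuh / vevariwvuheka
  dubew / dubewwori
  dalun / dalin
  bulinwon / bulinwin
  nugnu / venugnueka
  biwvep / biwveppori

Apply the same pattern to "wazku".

vewazkueka

"wazku" ends in -u. The one such stem in the data (nugnu → venugnueka) adds ve- … -eka around the stem, so the same rule applies.
So wazku → vewazkueka.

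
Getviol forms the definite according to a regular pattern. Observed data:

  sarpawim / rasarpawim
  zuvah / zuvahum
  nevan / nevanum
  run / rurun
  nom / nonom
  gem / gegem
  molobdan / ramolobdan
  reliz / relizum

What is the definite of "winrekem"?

rawinrekem

run and nevan both end in -n yet inflect differently (rurun, nevanum), so the final letter is not what conditions the rule; the number of vowels is.
"winrekem" has 3 vowels. The stems with 3 vowels (sarpawim → rasarpawim, molobdan → ramolobdan) add the prefix ra-.
So winrekem → rawinrekem.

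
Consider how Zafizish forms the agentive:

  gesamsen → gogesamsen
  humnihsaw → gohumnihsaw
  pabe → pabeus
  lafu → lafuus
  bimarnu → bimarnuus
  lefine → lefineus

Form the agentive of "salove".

saloveus

gesamsen and pabe both have last vowel 'e' yet inflect differently (gogesamsen, pabeus), so the last vowel is not what conditions the rule; whether the stem ends in a vowel or a consonant is.
"salove" ends in a vowel. The stems ending in a vowel (pabe → pabeus, lafu → lafuus, bimarnu → bimarnuus) add -us.
The other pattern: stems ending in a consonant add the prefix go-.
So salove → saloveus.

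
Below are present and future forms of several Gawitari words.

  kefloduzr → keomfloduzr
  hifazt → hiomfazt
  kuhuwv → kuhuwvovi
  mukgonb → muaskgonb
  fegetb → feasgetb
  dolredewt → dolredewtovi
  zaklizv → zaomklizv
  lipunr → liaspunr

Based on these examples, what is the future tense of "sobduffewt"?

sobduffewtovi

kuhuwv and zaklizv both end in -v yet inflect differently (kuhuwvovi, zaomklizv), so the final letter is not what conditions the rule; the second-to-last letter is.
"sobduffewt" has second-to-last letter 'w'. The stems whose second-to-last letter is 'w' (dolredewt → dolredewtovi, kuhuwv → kuhuwvovi) add -ovi.
The other patterns: stems whose second-to-last letter is 'z' insert -om- after the first vowel; stems whose second-to-last letter is 'n' or 't' insert -as- after the first vowel.
So sobduffewt → sobduffewtovi.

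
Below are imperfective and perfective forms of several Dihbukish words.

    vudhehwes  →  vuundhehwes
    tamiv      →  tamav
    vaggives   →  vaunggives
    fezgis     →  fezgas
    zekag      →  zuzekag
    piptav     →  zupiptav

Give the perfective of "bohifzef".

bounhifzef

vaggives and fezgis both end in -s yet inflect differently (vaunggives, fezgas), so the final letter is not what conditions the rule; the last vowel is.
"bohifzef" has last vowel 'e'. The stems whose last vowel is 'e' (vaggives → vaunggives, vudhehwes → vuundhehwes) insert -un- after the first vowel.
The other patterns: stems whose last vowel is 'i' change the last vowel to 'a'; stems whose last vowel is 'a' add the prefix zu-.
So bohifzef → bounhifzef.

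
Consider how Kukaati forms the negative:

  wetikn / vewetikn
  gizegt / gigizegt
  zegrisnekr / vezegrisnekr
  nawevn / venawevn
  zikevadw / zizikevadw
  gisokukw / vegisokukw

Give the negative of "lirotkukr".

velirotkukr

zikevadw and gisokukw both end in -w yet inflect differently (zizikevadw, vegisokukw), so the final letter is not what conditions the rule; the second-to-last letter is.
"lirotkukr" has second-to-last letter 'k'. The stems whose second-to-last letter is 'k' (gisokukw → vegisokukw, wetikn → vewetikn, zegrisnekr → vezegrisnekr) add the prefix ve-.
The other pattern: stems whose second-to-last letter is 'd' or 'g' repeat the first consonant+vowel as a prefix.
So lirotkukr → velirotkukr.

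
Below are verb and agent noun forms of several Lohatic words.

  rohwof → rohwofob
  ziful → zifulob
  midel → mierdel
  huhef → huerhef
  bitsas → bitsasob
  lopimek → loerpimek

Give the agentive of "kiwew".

huhef and rohwof both end in -f yet inflect differently (huerhef, rohwofob), so the final letter is not what conditions the rule; the last vowel is.
"kiwew" has last vowel 'e'. The stems whose last vowel is 'e' (midel → mierdel, huhef → huerhef, lopimek → loerpimek) insert -er- after the first vowel.
So kiwew → kierwew.

kierwew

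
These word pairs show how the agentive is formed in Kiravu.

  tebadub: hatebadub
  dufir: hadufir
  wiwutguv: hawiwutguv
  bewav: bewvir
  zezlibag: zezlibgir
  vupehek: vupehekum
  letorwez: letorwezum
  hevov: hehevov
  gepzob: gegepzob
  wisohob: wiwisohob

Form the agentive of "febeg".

febegum

wiwutguv and bewav both end in -v yet inflect differently (hawiwutguv, bewvir), so the final letter is not what conditions the rule; the last vowel is.
"febeg" has last vowel 'e'. The stems whose last vowel is 'e' (vupehek → vupehekum, letorwez → letorwezum) add -um.
The other patterns: stems whose last vowel is 'i' or 'u' add the prefix ha-; stems whose last vowel is 'a' delete the last vowel and add -ir; stems whose last vowel is 'o' repeat the first consonant+vowel as a prefix.
So febeg → febegum.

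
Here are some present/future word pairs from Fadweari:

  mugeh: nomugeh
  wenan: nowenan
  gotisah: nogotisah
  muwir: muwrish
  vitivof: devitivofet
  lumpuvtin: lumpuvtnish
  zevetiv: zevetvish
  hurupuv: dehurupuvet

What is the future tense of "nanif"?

nanfish

"nanif" has last vowel 'i'. The stems whose last vowel is 'i' (lumpuvtin → lumpuvtnish, zevetiv → zevetvish, muwir → muwrish) delete the last vowel and add -ish.
The other patterns: stems whose last vowel is 'a' or 'e' add the prefix no-; stems whose last vowel is 'o' or 'u' add de- … -et around the stem.
So nanif → nanfish.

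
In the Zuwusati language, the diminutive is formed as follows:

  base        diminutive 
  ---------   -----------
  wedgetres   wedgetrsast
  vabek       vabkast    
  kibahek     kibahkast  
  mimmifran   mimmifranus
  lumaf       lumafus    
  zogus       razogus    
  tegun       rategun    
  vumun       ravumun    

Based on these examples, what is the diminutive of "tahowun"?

ratahowun

wedgetres and zogus both end in -s yet inflect differently (wedgetrsast, razogus), so the final letter is not what conditions the rule; the last vowel is.
"tahowun" has last vowel 'u'. The stems whose last vowel is 'u' (zogus → razogus, tegun → rategun, vumun → ravumun) add the prefix ra-.
The other patterns: stems whose last vowel is 'e' delete the last vowel and add -ast; stems whose last vowel is 'a' add -us.
So tahowun → ratahowun.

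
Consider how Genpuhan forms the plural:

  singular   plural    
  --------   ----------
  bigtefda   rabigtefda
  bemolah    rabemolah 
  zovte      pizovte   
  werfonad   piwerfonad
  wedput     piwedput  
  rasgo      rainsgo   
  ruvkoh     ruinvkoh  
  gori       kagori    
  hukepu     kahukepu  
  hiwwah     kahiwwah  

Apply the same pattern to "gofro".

bemolah and ruvkoh both end in -h yet inflect differently (rabemolah, ruinvkoh), so the final letter is not what conditions the rule; the first letter is.
"gofro" begins with g-. The one such stem in the data (gori → kagori) adds the prefix ka-, so the same rule applies.
So gofro → kagofro.

kagofro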